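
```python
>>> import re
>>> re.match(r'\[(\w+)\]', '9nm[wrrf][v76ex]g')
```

`match` is anchored at position 0; if the pattern doesn't fit there, it returns None.
Here the pattern fails at index 0, so the call returns None.

None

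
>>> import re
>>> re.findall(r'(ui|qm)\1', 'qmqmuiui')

['qm', 'ui']

`\1` is not a pattern — it's the concrete string captured by group 1, re-applied verbatim.
One capturing group, so `findall` returns just the captured substring from each match — 2 in all.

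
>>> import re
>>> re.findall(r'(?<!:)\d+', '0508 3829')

Because the assertion is negative and zero-width, positions next to the forbidden text are skipped.
With no groups in the pattern, `findall` gives back each whole match — 2 here.

['0508', '3829']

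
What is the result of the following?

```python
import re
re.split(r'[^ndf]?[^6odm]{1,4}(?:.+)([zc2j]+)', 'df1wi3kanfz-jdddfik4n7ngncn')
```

This matches optionally any character except [ndf], then 1 to 4 of any character except [6odm]; then one or more of any character (non-capturing group); then one or more of one of [zc2j] (captured).
Matches to split on: at [1:26] → 'f1wi3kanfz-jdddfik4n7ngnc'.
`re.split` interleaves the captured-group text with the surrounding fragments.

['d', 'c', 'n']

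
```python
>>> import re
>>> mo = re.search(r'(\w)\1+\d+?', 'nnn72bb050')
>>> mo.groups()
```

('n',)

The match spans [0:4] → 'nnn7'.
Captured: group 1 = 'n'.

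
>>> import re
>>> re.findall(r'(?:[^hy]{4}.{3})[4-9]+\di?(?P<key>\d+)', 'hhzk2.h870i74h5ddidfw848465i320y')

Pattern: exactly 4 of any character except [hy], then exactly 3 of any character (non-capturing group); then one or more of a character in [4-9], then a digit, then optionally a literal 'i'; then one or more of a digit (captured as 'key').
Matches: at [14:31] match '5ddidfw848465i320', group 1 = '320'.
With a single group, `findall` returns only what that group captured — 1 item.

['320']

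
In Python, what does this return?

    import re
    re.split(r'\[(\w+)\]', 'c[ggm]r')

['c', 'ggm', 'r']

The group in the pattern means `split` returns the separators' captures alongside the pieces.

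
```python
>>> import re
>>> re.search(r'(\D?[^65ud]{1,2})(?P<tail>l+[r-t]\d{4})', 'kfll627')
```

None

Here no position works, so the call returns None.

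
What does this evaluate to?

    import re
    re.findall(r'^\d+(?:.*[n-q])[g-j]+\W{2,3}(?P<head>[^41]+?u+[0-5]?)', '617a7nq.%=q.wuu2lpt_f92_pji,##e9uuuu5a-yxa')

The pattern matches anchored at the start of the string; then one or more of a digit; then zero or more of any character, then a character in [n-q] (non-capturing group); then one or more of a character in [g-j], then 2 to 3 of a non-word character; then one or more of any character except [41] (lazy), then one or more of the literal 'u', then optionally a character in [0-5] (captured as 'head').
Matches: at [0:37] match '617a7nq.%=q.wuu2lpt_f92_pji,##e9uuuu5', group 1 = 'e9uuuu5'.
`findall` collects group 1 from the one match (1 total).

['e9uuuu5']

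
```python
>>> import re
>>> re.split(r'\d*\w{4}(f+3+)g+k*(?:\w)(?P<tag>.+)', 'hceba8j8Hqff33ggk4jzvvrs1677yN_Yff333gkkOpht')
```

['hceba', 'ff33', 'jzvvrs1677yN_Yff333gkkOpht', '']

Because the pattern has a capturing group, `split` also inserts each captured text between the pieces.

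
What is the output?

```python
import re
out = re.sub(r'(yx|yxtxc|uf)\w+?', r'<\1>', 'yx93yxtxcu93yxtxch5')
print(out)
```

<yx>3<yx>xcu93<yx>xch5

`|` is ordered: at each position the engine commits to the first alternative that works.
Matches: at [0:3] → 'yx9'; at [4:7] → 'yxt'; at [12:15] → 'yxt'.
The replacement refers to a captured group, so each match is rewritten using its own captured text.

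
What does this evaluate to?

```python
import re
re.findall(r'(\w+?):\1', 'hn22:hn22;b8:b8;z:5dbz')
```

['hn22', 'b8']

`\1` has to match the exact text group 1 already captured.
Walking the string: at [0:9] match 'hn22:hn22', group 1 = 'hn22'; at [10:15] match 'b8:b8', group 1 = 'b8'.
With a single group, `findall` returns only what that group captured — 2 items.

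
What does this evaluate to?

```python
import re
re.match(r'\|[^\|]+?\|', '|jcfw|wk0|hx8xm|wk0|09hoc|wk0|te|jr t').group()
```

'|jcfw|'

`match` is anchored at position 0; if the pattern doesn't fit there, it returns None.
The match spans [0:6] → '|jcfw|'.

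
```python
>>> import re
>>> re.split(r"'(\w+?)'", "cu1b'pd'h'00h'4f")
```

Matches to split on: at [4:8] → "'pd'"; at [9:14] → "'00h'".
`re.split` interleaves the captured-group text with the surrounding fragments.

['cu1b', 'pd', 'h', '00h', '4f']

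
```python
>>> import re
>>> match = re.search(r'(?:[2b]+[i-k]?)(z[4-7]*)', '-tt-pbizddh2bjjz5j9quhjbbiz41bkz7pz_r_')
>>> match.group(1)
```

The match spans [5:8] → 'biz'.
Captured: group 1 = 'z'.

'z'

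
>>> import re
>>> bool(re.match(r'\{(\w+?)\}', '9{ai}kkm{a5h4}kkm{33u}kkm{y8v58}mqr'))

False

`match` is anchored at position 0; if the pattern doesn't fit there, it returns None.
Here the string doesn't start with a match, so the call returns None, and `bool(None)` is False.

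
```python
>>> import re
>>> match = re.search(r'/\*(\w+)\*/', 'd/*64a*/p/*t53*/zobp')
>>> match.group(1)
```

'64a'

`re.search` scans for the first position where the pattern succeeds.
The match spans [1:8] → '/*64a*/'.
Captured: group 1 = '64a'.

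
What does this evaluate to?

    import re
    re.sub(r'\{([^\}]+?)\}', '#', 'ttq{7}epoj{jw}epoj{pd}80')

'ttq#epoj#epoj#80'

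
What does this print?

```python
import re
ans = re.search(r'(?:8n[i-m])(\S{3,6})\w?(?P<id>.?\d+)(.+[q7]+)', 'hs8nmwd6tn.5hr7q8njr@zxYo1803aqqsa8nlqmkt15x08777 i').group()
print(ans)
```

8nmwd6tn.5hr7q8njr@zxYo1803aqqsa8nlqmkt15x08777

Pattern: the literal '8n', then a character in [i-m] (non-capturing group); then 3 to 6 of a non-whitespace character (captured); then optionally a word character; then optionally any character, then one or more of a digit (captured as 'id'); then one or more of any character, then one or more of one of [q7] (captured).
The match spans [2:49] → '8nmwd6tn.5hr7q8njr@zxYo1803aqqsa8nlqmkt15x08777'.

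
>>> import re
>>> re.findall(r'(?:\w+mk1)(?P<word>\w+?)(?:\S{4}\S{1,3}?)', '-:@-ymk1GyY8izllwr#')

['G']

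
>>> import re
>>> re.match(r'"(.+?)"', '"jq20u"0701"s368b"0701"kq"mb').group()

'"jq20u"'

`match` is anchored at position 0; if the pattern doesn't fit there, it returns None.
The match spans [0:7] → '"jq20u"'.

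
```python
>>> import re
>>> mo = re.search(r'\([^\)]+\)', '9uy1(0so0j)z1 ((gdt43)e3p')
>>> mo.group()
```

`re.search` scans for the first position where the pattern succeeds.
The match spans [4:11] → '(0so0j)'.

'(0so0j)'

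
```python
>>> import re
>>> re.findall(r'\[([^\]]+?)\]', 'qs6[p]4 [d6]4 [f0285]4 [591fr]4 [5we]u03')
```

['p', 'd6', 'f0285', '591fr', '5we']

Scanning left to right: at [3:6] match '[p]', group 1 = 'p'; at [8:12] match '[d6]', group 1 = 'd6'; at [14:21] match '[f0285]', group 1 = 'f0285'; at [23:30] match '[591fr]', group 1 = '591fr'; at [32:37] match '[5we]', group 1 = '5we'.
Because there's exactly one group, `findall` drops the full match and keeps group 1 from each hit.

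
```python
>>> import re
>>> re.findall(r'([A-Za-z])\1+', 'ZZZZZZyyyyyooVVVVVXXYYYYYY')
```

['Z', 'y', 'o', 'V', 'X', 'Y']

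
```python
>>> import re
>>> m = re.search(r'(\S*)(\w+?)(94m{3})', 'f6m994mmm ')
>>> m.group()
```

The match spans [0:9] → 'f6m994mmm'.

'f6m994mmm'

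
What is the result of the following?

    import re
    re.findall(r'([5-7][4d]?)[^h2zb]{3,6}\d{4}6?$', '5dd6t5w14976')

['5d']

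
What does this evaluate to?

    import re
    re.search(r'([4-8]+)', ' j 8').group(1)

Pattern: one or more of a character in [4-8] (captured).
`re.search` tries every starting position until one works.
The match spans [3:4] → '8'.
Captured: group 1 = '8'.

'8'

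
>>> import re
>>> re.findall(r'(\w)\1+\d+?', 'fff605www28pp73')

['f', 'w', 'p']

After group 1 captures some text, `\1` only succeeds where that same text appears again.
Matches: at [0:4] match 'fff6', group 1 = 'f'; at [6:10] match 'www2', group 1 = 'w'; at [11:14] match 'pp7', group 1 = 'p'.
`findall` collects group 1 from each match (3 total).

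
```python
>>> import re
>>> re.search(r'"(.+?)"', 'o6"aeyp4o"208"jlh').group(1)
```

'aeyp4o'

`search` walks the string left to right and returns the first match it finds.
The match spans [2:10] → '"aeyp4o"'.
Captured: group 1 = 'aeyp4o'.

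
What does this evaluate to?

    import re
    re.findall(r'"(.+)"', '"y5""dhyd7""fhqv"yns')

Walking the string: at [0:17] match '"y5""dhyd7""fhqv"', group 1 = 'y5""dhyd7""fhqv'.
`findall` collects group 1 from the one match (1 total).

['y5""dhyd7""fhqv']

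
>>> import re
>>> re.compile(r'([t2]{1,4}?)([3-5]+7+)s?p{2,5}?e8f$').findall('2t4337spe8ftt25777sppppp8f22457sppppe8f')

[('22', '457')]

The pattern matches 1 to 4 of one of [t2] (lazy) (captured); then one or more of a character in [3-5], then one or more of a literal '7' (captured); then optionally a literal 's', then 2 to 5 of the literal 'p' (lazy), then the literal 'e8f'; then anchored at the end.
With 2 capturing groups, `findall` returns a 2-tuple per match.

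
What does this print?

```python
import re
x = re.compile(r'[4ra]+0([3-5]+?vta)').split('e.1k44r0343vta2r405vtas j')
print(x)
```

The pattern matches one or more of one of [4ra], then a literal '0'; then one or more of a character in [3-5] (lazy), then the literal 'vta' (captured).
With a capturing group present, the delimiter's captured portion is kept in the result list.

['e.1k', '343vta', '2', '5vta', 's j']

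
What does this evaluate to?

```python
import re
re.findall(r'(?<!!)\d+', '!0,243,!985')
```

`(?!…)`/`(?<!…)` only lets a position through if the neighbouring text does NOT match; no characters are consumed.
No capturing groups, so `findall` returns the 2 full match strings.

['243', '85']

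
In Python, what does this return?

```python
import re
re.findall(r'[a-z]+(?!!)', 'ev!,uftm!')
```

['e', 'uft']

The negative lookaround is zero-width — it rules out positions where the adjacent text would match, without consuming anything.
`findall` yields the raw match text (2 of them) because the pattern has no groups.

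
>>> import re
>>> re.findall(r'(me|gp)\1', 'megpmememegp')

`\1` has to match the exact text group 1 already captured.
With a single group, `findall` returns only what that group captured — 1 item.

['me']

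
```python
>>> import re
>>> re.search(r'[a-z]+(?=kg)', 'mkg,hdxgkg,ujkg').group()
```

'm'

The lookaround is zero-width — it requires the adjacent text to match without consuming it, so the asserted text isn't part of the match.
The match spans [0:1] → 'm'.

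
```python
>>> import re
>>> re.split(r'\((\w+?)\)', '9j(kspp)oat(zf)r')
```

['9j', 'kspp', 'oat', 'zf', 'r']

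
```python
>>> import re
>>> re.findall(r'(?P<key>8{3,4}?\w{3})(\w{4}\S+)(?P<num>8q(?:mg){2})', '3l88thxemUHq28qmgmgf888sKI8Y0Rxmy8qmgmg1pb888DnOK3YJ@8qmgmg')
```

[('888sKI', '8Y0Rxmy8qmgmg1pb888DnOK3YJ@', '8qmgmg')]

This matches 3 to 4 of the literal '8' (lazy), then exactly 3 of a word character (captured as 'key'); then exactly 4 of a word character, then one or more of a non-whitespace character (captured); then the literal '8q', then the literal 'mg' repeated 2 times (captured as 'num').
3 groups means the one result is a tuple of 3 captured strings — 1 here.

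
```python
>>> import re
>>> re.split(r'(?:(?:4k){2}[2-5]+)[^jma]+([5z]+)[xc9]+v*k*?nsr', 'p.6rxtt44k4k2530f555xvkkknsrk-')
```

['p.6rxtt4', '5', 'k-']

This matches the literal '4k' repeated 2 times, then one or more of a character in [2-5] (non-capturing group); then one or more of any character except [jma]; then one or more of one of [5z] (captured); then one or more of one of [xc9]; then zero or more of the literal 'v', then zero or more of a literal 'k' (lazy), then the literal 'nsr'.
Because the pattern has a capturing group, `split` also inserts each captured text between the pieces.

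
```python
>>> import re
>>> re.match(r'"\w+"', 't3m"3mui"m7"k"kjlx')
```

`re.match` won't scan ahead — the pattern has to work from the very first character.
Here the string doesn't start with a match, so the call returns None.

None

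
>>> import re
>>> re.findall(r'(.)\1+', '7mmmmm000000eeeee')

['m', '0', 'e']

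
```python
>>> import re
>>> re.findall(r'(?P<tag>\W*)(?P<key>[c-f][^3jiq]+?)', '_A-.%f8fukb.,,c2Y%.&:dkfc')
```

[('-.%', 'f8'), ('', 'fu'), ('.,,', 'c2'), ('%.&:', 'dk'), ('', 'fc')]

A `+?`/`*?`/`{m,n}?` starts at its minimum and grows only as far as needed for what follows to match.
Multiple groups make `findall` return tuples — one 2-tuple for each match.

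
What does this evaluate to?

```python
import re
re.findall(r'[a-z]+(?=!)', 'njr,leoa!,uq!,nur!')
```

The `(?=…)`/`(?<=…)` assertion just peeks at neighbouring text; it doesn't advance the match position.
Since nothing is captured, `findall` lists the 3 matched substrings directly.

['leoa', 'uq', 'nur']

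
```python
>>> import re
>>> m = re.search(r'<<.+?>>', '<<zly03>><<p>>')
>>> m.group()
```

'<<zly03>>'

With the lazy modifier that quantifier settles for the fewest repetitions that let the rest of the pattern succeed (the atoms after it are unaffected and can still be greedy).
`search` walks the string left to right and returns the first match it finds.
The match spans [0:9] → '<<zly03>>'.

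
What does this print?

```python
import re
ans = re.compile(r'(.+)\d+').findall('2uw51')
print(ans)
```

['2uw5']

Pattern: one or more of any character (captured); then one or more of a digit.
Matches: at [0:5] match '2uw51', group 1 = '2uw5'.
With a single group, `findall` returns only what that group captured — 1 item.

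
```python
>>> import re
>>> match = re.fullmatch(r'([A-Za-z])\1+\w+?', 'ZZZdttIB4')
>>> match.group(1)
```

'Z'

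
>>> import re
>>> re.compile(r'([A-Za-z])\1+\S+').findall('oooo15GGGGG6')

A backreference is literal: `\1` must see the identical characters the first group matched.
Walking the string: at [0:12] match 'oooo15GGGGG6', group 1 = 'o'.
`findall` collects group 1 from the one match (1 total).

['o']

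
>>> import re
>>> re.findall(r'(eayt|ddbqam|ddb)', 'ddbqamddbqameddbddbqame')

['ddbqam', 'ddbqam', 'ddb', 'ddbqam']

Branches in `(...|...)` are attempted left-to-right; the first branch that allows the whole pattern to succeed is taken.
Walking the string: at [0:6] match 'ddbqam', group 1 = 'ddbqam'; at [6:12] match 'ddbqam', group 1 = 'ddbqam'; at [13:16] match 'ddb', group 1 = 'ddb'; at [16:22] match 'ddbqam', group 1 = 'ddbqam'.
One capturing group, so `findall` returns just the captured substring from each match — 4 in all.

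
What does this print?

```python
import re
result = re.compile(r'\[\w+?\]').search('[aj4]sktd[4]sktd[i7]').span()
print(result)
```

The match spans [0:5] → '[aj4]'.

(0, 5)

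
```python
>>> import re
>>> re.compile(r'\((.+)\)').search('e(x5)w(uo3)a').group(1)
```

`re.search` scans for the first position where the pattern succeeds.
The match spans [1:11] → '(x5)w(uo3)'.
Captured: group 1 = 'x5)w(uo3'.

'x5)w(uo3'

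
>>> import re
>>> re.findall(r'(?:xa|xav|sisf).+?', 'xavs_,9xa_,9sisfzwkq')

['xav', 'xa_', 'sisfz']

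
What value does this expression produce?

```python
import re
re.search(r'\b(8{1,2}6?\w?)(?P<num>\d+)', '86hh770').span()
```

(0, 2)

The pattern matches a word boundary (`\b`, zero-width); then 1 to 2 of the literal '8', then optionally a literal '6', then optionally a word character (captured); then one or more of a digit (captured as 'num').
`search` walks the string left to right and returns the first match it finds.
The match spans [0:2] → '86'.
Captured: group 1 = '8', group 2 = '6'.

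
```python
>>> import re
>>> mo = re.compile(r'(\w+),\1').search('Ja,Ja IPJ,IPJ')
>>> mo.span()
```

(0, 5)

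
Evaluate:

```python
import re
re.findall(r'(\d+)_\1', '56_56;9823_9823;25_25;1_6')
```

`\1` has to match the exact text group 1 already captured.
`findall` collects group 1 from each match (3 total).

['56', '9823', '25']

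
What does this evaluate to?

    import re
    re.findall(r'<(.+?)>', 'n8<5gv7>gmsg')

['5gv7']

Because there's exactly one group, `findall` drops the full match and keeps group 1 from the one hit.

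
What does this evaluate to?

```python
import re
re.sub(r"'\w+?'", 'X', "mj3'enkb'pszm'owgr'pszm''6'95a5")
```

Matches: at [3:9] → "'enkb'"; at [13:19] → "'owgr'"; at [24:27] → "'6'".
Each match is replaced by 'X'.

"mj3XpszmXpszm'X95a5"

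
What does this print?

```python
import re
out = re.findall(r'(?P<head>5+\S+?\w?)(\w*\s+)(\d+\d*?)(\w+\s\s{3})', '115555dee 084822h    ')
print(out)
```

This matches one or more of a literal '5', then one or more of a non-whitespace character (lazy), then optionally a word character (captured as 'head'); then zero or more of a word character, then one or more of whitespace (captured); then one or more of a digit, then zero or more of a digit (lazy) (captured); then one or more of a word character, then whitespace, then exactly 3 of whitespace (captured).
A `+?`/`*?`/`{m,n}?` starts at its minimum and grows only as far as needed for what follows to match.
Walking the string: at [2:21] match '5555dee 084822h    ', groups = ('5555de', 'e ', '084822', 'h    ').
4 groups means the one result is a tuple of 4 captured strings — 1 here.

[('5555de', 'e ', '084822', 'h    ')]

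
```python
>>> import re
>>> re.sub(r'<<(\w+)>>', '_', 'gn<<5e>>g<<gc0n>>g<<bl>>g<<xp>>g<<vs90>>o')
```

Matches: at [2:8] → '<<5e>>'; at [9:17] → '<<gc0n>>'; at [18:24] → '<<bl>>'; at [25:31] → '<<xp>>'; at [32:40] → '<<vs90>>'.
`sub` substitutes '_' at each match site.

'gn_g_g_g_g_o'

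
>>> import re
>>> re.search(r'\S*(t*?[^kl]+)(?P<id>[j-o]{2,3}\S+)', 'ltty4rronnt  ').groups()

Pattern: zero or more of a non-whitespace character; then zero or more of a literal 't' (lazy), then one or more of any character except [kl] (captured); then 2 to 3 of a character in [j-o], then one or more of a non-whitespace character (captured as 'id').
Unlike `match`, `search` isn't anchored — it looks for the pattern anywhere in the string.
The match spans [0:11] → 'ltty4rronnt'.
Captured: group 1 = 'o', group 2 = 'nnt'.

('o', 'nnt')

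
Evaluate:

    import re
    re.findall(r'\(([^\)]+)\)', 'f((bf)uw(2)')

['(bf', '2']

Scanning left to right: at [1:6] match '((bf)', group 1 = '(bf'; at [8:11] match '(2)', group 1 = '2'.
One capturing group, so `findall` returns just the captured substring from each match — 2 in all.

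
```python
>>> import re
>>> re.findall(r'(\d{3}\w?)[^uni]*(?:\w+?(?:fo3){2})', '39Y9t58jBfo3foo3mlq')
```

[]

Pattern: exactly 3 of a digit, then optionally a word character (captured); then zero or more of any character except [uni]; then one or more of a word character (lazy), then the literal 'fo3' repeated 2 times (non-capturing group).
Because there's exactly one group, `findall` drops the full match and keeps group 1 from each hit.
Nothing in the string satisfies the pattern, so the list is empty.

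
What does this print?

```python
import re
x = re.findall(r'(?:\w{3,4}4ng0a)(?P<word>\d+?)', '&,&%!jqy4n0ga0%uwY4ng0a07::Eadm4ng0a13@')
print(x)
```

['0', '1']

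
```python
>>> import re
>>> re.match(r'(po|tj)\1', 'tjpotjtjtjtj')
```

`re.match` won't scan ahead — the pattern has to work from the very first character.
Here position 0 doesn't satisfy it, so the call returns None.

None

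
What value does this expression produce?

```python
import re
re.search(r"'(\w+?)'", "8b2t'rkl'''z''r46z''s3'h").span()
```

(4, 9)

The match spans [4:9] → "'rkl'".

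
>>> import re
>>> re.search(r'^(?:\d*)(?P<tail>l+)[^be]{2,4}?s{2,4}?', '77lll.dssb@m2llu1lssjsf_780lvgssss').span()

The pattern matches anchored at the start of the string; then zero or more of a digit (non-capturing group); then one or more of a literal 'l' (captured as 'tail'); then 2 to 4 of any character except [be] (lazy), then 2 to 4 of a literal 's' (lazy).
`re.search` tries every starting position until one works.
The match spans [0:9] → '77lll.dss'.
Captured: group 1 = 'lll'.

(0, 9)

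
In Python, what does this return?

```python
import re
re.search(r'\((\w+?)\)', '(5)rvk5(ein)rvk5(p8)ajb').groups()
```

('5',)

`re.search` scans for the first position where the pattern succeeds.
The match spans [0:3] → '(5)'.
Captured: group 1 = '5'.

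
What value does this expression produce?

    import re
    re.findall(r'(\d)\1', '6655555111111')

['6', '5', '5', '1', '1', '1']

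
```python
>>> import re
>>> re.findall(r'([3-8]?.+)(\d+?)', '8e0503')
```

`findall` packs the 2 group values into a tuple for every match.

[('8e050', '3')]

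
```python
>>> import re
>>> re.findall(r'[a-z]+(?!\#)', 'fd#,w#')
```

['f']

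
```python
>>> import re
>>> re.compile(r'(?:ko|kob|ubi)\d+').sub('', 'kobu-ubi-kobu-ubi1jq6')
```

Matches: at [14:18] → 'ubi1'.
`sub` substitutes '' at each match site.

'kobu-ubi-kobu-jq6'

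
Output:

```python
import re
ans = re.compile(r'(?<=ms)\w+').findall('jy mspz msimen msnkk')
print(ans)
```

['pz', 'imen', 'nkk']

Because the assertion is zero-width, the text it checks is not consumed and won't appear in the result.
Walking the string: at [5:7] → 'pz'; at [10:14] → 'imen'; at [17:20] → 'nkk'.
No capturing groups, so `findall` returns the 3 full match strings.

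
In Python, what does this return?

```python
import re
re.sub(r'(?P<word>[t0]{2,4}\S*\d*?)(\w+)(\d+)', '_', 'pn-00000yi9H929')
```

'pn-_'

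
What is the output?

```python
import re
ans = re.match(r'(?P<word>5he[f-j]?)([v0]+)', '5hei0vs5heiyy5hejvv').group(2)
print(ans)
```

The match spans [0:6] → '5hei0v'.
Captured: group 1 = '5hei', group 2 = '0v'.

0v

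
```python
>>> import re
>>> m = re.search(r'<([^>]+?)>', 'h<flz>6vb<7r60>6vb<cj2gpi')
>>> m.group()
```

The match spans [1:6] → '<flz>'.

'<flz>'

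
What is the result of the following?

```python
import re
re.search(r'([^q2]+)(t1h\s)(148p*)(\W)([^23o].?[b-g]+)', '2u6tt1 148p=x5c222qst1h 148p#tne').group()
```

The pattern matches one or more of any character except [q2] (captured); then the literal 't1h', then whitespace (captured); then the literal '148', then zero or more of a literal 'p' (captured); then a non-word character (captured); then any character except [23o], then optionally any character, then one or more of a character in [b-g] (captured).
Unlike `match`, `search` isn't anchored — it looks for the pattern anywhere in the string.
The match spans [19:32] → 'st1h 148p#tne'.
Captured: group 1 = 's', group 2 = 't1h ', group 3 = '148p', group 4 = '#', group 5 = 'tne'.

'st1h 148p#tne'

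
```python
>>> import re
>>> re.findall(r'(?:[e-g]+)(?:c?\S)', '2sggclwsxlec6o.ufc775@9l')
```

Pattern: one or more of a character in [e-g] (non-capturing group); then optionally the literal 'c', then a non-whitespace character (non-capturing group).
Since nothing is captured, `findall` lists the 3 matched substrings directly.

['ggcl', 'ec6', 'fc7']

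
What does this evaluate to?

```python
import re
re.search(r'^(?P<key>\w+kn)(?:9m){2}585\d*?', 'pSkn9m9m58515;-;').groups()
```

('pSkn',)

The match spans [0:11] → 'pSkn9m9m585'.
Captured: group 1 = 'pSkn'.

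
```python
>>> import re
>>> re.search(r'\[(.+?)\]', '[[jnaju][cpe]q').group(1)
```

'[jnaju'

The match spans [0:8] → '[[jnaju]'.
Captured: group 1 = '[jnaju'.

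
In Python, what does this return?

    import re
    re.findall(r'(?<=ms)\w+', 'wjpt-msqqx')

['qqx']

The positive lookaround only admits positions where the adjacent text matches; those characters stay outside the span.
Scanning left to right: at [7:10] → 'qqx'.
`findall` yields the raw match text (1 of them) because the pattern has no groups.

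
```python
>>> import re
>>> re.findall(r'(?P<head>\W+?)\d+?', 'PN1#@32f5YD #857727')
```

['#@', ' #']

Pattern: one or more of a non-word character (lazy) (captured as 'head'); then one or more of a digit (lazy).
Scanning left to right: at [3:6] match '#@3', group 1 = '#@'; at [11:14] match ' #8', group 1 = ' #'.
One capturing group, so `findall` returns just the captured substring from each match — 2 in all.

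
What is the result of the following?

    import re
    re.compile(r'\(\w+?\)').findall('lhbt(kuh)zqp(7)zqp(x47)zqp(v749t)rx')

Matches: at [4:9] → '(kuh)'; at [12:15] → '(7)'; at [18:23] → '(x47)'; at [26:33] → '(v749t)'.
No capturing groups, so `findall` returns the 4 full match strings.

['(kuh)', '(7)', '(x47)', '(v749t)']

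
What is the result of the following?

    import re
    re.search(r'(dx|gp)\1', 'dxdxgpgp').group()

`\1` is not a pattern — it's the concrete string captured by group 1, re-applied verbatim.
`search` walks the string left to right and returns the first match it finds.
The match spans [0:4] → 'dxdx'.
Captured: group 1 = 'dx'.

'dxdx'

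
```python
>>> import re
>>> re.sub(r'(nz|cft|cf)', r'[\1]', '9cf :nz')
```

'9[cf] :[nz]'

Matches: at [1:3] → 'cf'; at [5:7] → 'nz'.
Each match is replaced using the text its own group 1 captured.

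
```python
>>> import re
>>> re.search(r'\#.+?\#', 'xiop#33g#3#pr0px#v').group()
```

'#33g#'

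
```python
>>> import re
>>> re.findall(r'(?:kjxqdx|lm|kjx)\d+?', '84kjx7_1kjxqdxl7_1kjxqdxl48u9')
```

['kjx7']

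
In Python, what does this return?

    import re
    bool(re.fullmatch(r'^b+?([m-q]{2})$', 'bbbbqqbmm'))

`re.fullmatch` requires the pattern to consume the entire string.
Here there's no way to consume every character, so the call returns None, and `bool(None)` is False.

False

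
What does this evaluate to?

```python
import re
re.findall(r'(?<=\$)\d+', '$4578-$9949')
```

Lookahead/lookbehind check context without consuming it, so the matched span excludes the asserted characters.
Walking the string: at [1:5] → '4578'; at [7:11] → '9949'.
Since nothing is captured, `findall` lists the 2 matched substrings directly.

['4578', '9949']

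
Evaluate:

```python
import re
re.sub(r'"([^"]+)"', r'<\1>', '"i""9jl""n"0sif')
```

Matches: at [0:3] → '"i"'; at [3:8] → '"9jl"'; at [8:11] → '"n"'.
The replacement refers to a captured group, so each match is rewritten using its own captured text.

'<i><9jl><n>0sif'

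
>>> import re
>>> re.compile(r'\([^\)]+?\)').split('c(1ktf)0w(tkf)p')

['c', '0w', 'p']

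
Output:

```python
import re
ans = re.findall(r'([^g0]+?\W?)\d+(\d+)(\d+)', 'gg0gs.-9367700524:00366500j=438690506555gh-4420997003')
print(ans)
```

[('s.-', '2', '4'), (':', '0', '0'), ('j=', '5', '5'), ('h-', '0', '3')]

The pattern matches one or more of any character except [g0] (lazy), then optionally a non-word character (captured); then one or more of a digit; then one or more of a digit (captured); then one or more of a digit (captured).
Scanning left to right: at [4:17] match 's.-9367700524', groups = ('s.-', '2', '4'); at [17:26] match ':00366500', groups = (':', '0', '0'); at [26:40] match 'j=438690506555', groups = ('j=', '5', '5'); at [41:53] match 'h-4420997003', groups = ('h-', '0', '3').
Multiple groups make `findall` return tuples — one 3-tuple for each match.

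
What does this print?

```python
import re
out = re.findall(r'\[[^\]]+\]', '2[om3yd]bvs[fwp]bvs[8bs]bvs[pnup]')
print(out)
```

['[om3yd]', '[fwp]', '[8bs]', '[pnup]']

No capturing groups, so `findall` returns the 4 full match strings.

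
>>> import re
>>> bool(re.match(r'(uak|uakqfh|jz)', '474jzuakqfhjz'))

`re.match` only tries the pattern at the start of the string.
Here the string doesn't start with a match, so the call returns None, and `bool(None)` is False.

False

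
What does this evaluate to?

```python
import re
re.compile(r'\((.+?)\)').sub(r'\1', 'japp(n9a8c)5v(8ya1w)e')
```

'jappn9a8c5v8ya1we'

With the lazy modifier that quantifier settles for the fewest repetitions that let the rest of the pattern succeed (the atoms after it are unaffected and can still be greedy).
Matches: at [4:11] → '(n9a8c)'; at [13:20] → '(8ya1w)'.
The replacement refers to a captured group, so each match is rewritten using its own captured text.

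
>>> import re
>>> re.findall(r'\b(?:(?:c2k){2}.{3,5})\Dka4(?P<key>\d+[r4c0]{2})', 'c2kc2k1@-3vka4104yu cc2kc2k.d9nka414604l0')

The pattern matches a word boundary (`\b`, zero-width); then the literal 'c2k' repeated 2 times, then 3 to 5 of any character (non-capturing group); then a non-digit, then the literal 'ka4'; then one or more of a digit, then exactly 2 of one of [r4c0] (captured as 'key').
Scanning left to right: at [0:17] match 'c2kc2k1@-3vka4104', group 1 = '104'.
`findall` collects group 1 from the one match (1 total).

['104']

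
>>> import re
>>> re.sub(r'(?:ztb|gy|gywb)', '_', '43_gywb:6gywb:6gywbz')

'43__wb:6_wb:6_wbz'

`|` is ordered: at each position the engine commits to the first alternative that works.
`sub` substitutes '_' at each match site.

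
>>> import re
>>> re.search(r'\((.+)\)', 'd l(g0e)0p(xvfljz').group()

'(g0e)'

The match spans [3:8] → '(g0e)'.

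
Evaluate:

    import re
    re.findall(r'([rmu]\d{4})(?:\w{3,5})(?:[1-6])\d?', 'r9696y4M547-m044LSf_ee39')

['r9696']

The pattern matches one of [rmu], then exactly 4 of a digit (captured); then 3 to 5 of a word character (non-capturing group); then a character in [1-6] (non-capturing group); then optionally a digit.
Because there's exactly one group, `findall` drops the full match and keeps group 1 from the one hit.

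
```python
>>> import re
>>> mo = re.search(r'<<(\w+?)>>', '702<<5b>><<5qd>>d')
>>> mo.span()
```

The match spans [3:9] → '<<5b>>'.

(3, 9)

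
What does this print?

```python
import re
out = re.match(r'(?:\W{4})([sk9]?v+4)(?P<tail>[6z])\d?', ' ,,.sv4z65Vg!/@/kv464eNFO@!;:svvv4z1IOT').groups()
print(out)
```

The match spans [0:9] → ' ,,.sv4z6'.
Captured: group 1 = 'sv4', group 2 = 'z'.

('sv4', 'z')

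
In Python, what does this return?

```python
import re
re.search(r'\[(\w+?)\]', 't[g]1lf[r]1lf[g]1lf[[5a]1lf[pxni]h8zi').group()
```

`search` walks the string left to right and returns the first match it finds.
The match spans [1:4] → '[g]'.
Captured: group 1 = 'g'.

'[g]'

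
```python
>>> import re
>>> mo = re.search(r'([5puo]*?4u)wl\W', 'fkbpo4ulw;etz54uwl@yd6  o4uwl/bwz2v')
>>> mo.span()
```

(13, 19)

Pattern: zero or more of one of [5puo] (lazy), then the literal '4u' (captured); then the literal 'wl', then a non-word character.
The match spans [13:19] → '54uwl@'.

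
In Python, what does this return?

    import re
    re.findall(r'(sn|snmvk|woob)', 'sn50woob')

['sn', 'woob']

Walking the string: at [0:2] match 'sn', group 1 = 'sn'; at [4:8] match 'woob', group 1 = 'woob'.
Because there's exactly one group, `findall` drops the full match and keeps group 1 from each hit.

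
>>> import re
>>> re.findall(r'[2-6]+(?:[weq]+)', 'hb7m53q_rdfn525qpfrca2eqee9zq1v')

['53q', '525q', '2eqee']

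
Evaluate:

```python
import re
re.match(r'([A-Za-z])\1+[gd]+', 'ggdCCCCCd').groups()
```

The match spans [0:3] → 'ggd'.
Captured: group 1 = 'g'.

('g',)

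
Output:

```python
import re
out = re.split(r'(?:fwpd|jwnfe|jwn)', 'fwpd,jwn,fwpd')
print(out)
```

['', ',', ',', '']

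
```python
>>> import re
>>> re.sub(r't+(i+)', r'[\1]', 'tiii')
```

'[iii]'

`\1` in the replacement pulls in group 1's text for each match.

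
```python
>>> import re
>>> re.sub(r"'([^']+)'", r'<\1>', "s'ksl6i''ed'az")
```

Matches: at [1:8] → "'ksl6i'"; at [8:12] → "'ed'".
`\1` in the replacement pulls in group 1's text for each match.

's<ksl6i><ed>az'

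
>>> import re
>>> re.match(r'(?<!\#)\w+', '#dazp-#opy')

Because the assertion is negative and zero-width, positions next to the forbidden text are skipped.
`re.match` only tries the pattern at the start of the string.
Here the string doesn't start with a match, so the call returns None.

None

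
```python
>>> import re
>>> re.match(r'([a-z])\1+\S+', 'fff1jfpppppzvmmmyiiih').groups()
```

('f',)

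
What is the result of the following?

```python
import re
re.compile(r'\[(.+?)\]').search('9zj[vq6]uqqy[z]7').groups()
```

('vq6',)

The `?` after the quantifier makes it lazy — it takes as little as possible before letting the rest of the pattern try.
`search` walks the string left to right and returns the first match it finds.
The match spans [3:8] → '[vq6]'.
Captured: group 1 = 'vq6'.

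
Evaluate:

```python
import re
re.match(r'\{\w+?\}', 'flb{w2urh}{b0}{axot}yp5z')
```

None

`match` is anchored at position 0; if the pattern doesn't fit there, it returns None.
Here position 0 doesn't satisfy it, so the call returns None.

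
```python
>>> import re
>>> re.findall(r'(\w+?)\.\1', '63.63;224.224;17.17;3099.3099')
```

A backreference is literal: `\1` must see the identical characters the first group matched.
With a single group, `findall` returns only what that group captured — 4 items.

['63', '224', '17', '3099']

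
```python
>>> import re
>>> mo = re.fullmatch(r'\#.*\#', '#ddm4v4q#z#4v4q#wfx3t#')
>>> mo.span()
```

For `fullmatch`, every character of the input must be accounted for by the pattern.
The match spans [0:22] → '#ddm4v4q#z#4v4q#wfx3t#'.

(0, 22)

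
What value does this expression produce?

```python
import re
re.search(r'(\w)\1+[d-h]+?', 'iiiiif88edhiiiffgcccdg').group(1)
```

'i'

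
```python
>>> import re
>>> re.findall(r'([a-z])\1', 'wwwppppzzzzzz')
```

['w', 'p', 'p', 'z', 'z', 'z']

`\1` is not a pattern — it's the concrete string captured by group 1, re-applied verbatim.
Because there's exactly one group, `findall` drops the full match and keeps group 1 from each hit.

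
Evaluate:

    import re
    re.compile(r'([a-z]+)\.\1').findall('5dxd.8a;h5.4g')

[]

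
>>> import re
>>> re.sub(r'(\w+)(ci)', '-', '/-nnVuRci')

Pattern: one or more of a word character (captured); then the literal 'c', then the literal 'i' (captured).
Matches: at [2:9] → 'nnVuRci'.
`sub` substitutes '-' at each match site.

'/--'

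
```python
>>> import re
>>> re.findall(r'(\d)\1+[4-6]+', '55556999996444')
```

`\1` is not a pattern — it's the concrete string captured by group 1, re-applied verbatim.
With a single group, `findall` returns only what that group captured — 2 items.

['5', '9']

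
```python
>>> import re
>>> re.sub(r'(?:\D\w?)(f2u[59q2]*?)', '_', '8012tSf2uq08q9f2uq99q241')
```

The pattern matches a non-digit, then optionally a word character (non-capturing group); then the literal 'f2u', then zero or more of one of [59q2] (lazy) (captured).
The `?` after the quantifier makes it lazy — it takes as little as possible before letting the rest of the pattern try.
Matches: at [4:9] → 'tSf2u'; at [12:17] → 'q9f2u'.
Every occurrence is swapped for '_'.

'8012_q08_q99q241'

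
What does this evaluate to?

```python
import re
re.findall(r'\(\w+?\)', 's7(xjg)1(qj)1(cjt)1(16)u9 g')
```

['(xjg)', '(qj)', '(cjt)', '(16)']

Matches: at [2:7] → '(xjg)'; at [8:12] → '(qj)'; at [13:18] → '(cjt)'; at [19:23] → '(16)'.
No capturing groups, so `findall` returns the 4 full match strings.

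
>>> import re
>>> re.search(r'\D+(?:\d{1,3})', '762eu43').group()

Pattern: one or more of a non-digit; then 1 to 3 of a digit (non-capturing group).
The match spans [3:7] → 'eu43'.

'eu43'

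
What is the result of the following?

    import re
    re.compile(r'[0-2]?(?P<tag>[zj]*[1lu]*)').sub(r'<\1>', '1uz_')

Pattern: optionally a character in [0-2]; then zero or more of one of [zj], then zero or more of one of [1lu] (captured as 'tag').
`\1` in the replacement pulls in group 1's text for each match.

'<u><z><>_<>'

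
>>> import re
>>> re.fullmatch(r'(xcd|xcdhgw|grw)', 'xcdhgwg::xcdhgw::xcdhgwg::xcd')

`re.fullmatch` is like wrapping the pattern in `^…$` (in single-line mode).
Here the pattern can't cover the whole string, so the call returns None.

None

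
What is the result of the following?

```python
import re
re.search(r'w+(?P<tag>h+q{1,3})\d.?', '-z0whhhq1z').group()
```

'whhhq1z'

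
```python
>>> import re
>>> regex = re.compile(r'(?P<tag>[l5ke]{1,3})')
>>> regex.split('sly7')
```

['s', 'l', 'y7']

The pattern matches 1 to 3 of one of [l5ke] (captured as 'tag').
Matches to split on: at [1:2] → 'l'.
With a capturing group present, the delimiter's captured portion is kept in the result list.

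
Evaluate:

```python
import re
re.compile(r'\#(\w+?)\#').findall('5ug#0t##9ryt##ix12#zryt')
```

['0t', '9ryt', 'ix12']

Walking the string: at [3:7] match '#0t#', group 1 = '0t'; at [7:13] match '#9ryt#', group 1 = '9ryt'; at [13:19] match '#ix12#', group 1 = 'ix12'.
Because there's exactly one group, `findall` drops the full match and keeps group 1 from each hit.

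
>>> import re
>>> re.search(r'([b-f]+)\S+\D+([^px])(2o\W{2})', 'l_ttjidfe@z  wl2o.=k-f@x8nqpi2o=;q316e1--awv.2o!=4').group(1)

'dfe'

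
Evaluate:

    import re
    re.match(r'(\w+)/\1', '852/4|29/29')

The backreference `\1` re-matches whatever the first group consumed, character for character.
With `match`, the pattern is implicitly anchored at the beginning.
Here the pattern fails at index 0, so the call returns None.

None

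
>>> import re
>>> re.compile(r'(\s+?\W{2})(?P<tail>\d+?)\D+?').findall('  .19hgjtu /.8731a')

[('  .', '19'), (' /.', '8731')]

This matches one or more of whitespace (lazy), then exactly 2 of a non-word character (captured); then one or more of a digit (lazy) (captured as 'tail'); then one or more of a non-digit (lazy).
Scanning left to right: at [0:6] match '  .19h', groups = ('  .', '19'); at [10:18] match ' /.8731a', groups = (' /.', '8731').
2 groups means each result is a tuple of 2 captured strings — 2 here.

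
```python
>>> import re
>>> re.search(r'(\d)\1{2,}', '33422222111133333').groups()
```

('2',)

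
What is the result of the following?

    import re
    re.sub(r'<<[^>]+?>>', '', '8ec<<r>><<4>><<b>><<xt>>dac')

Every occurrence is swapped for ''.

'8ecdac'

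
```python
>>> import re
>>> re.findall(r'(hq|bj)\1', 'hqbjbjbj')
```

['bj']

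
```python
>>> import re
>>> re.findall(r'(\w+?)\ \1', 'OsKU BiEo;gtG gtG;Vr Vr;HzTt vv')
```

After group 1 captures some text, `\1` only succeeds where that same text appears again.
One capturing group, so `findall` returns just the captured substring from each match — 2 in all.

['gtG', 'Vr']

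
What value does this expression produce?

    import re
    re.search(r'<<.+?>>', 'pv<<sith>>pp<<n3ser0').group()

The match spans [2:10] → '<<sith>>'.

'<<sith>>'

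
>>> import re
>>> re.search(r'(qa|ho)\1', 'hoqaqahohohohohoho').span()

`\1` has to match the exact text group 1 already captured.
`re.search` scans for the first position where the pattern succeeds.
The match spans [2:6] → 'qaqa'.
Captured: group 1 = 'qa'.

(2, 6)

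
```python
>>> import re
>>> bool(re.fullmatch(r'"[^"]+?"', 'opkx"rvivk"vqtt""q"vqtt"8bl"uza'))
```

False

`re.fullmatch` is like wrapping the pattern in `^…$` (in single-line mode).
Here the pattern can't cover the whole string, so the call returns None, and `bool(None)` is False.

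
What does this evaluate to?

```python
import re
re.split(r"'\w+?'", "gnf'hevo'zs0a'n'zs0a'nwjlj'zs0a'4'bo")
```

['gnf', 'zs0a', 'zs0a', 'zs0a', 'bo']

`split` removes every match and returns the 5 fragments in between.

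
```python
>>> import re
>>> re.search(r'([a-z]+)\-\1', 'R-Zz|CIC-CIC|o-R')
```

None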